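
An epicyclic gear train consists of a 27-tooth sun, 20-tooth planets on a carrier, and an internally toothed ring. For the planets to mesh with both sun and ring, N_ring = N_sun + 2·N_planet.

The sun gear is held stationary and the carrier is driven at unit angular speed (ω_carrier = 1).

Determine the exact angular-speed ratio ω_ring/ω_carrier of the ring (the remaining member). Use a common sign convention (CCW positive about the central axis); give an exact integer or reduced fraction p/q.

94/67

N_ring = 27 + 2·20 = 67
27(ω_s−ω_c) = −67(ω_r−ω_c),  ω_s=0, ω_c=1
ω_r = 1 − (27/67)(0−1) = 94/67
ω_r/ω_c = 94/67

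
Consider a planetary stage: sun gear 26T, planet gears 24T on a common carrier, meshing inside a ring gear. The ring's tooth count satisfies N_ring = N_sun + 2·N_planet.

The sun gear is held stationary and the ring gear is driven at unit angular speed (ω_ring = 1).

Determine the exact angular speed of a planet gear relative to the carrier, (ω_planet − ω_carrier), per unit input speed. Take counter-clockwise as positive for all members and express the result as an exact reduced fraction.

N_ring = 26 + 2·24 = 74
26(ω_s−ω_c) = −74(ω_r−ω_c),  ω_s=0, ω_r=1
26(0−ω_c) = −74(1−ω_c)  ⇒  100ω_c = 74  ⇒  ω_c = 37/50
sun–planet: 26·(0−37/50) = −24·(ω_p−ω_c)  ⇒  ω_p−ω_c = −(26/24)·(-37/50) = 481/600

481/600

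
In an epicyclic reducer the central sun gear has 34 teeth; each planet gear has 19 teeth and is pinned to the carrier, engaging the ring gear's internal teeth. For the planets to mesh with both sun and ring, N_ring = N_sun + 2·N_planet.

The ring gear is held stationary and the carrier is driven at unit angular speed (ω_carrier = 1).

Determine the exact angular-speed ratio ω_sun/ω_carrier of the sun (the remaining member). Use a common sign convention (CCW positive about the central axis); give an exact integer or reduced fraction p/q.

53/17

N_ring = 34 + 2·19 = 72
34(ω_s−ω_c) = −72(ω_r−ω_c),  ω_r=0, ω_c=1
ω_s = 1 − (72/34)(0−1) = 53/17
ω_s/ω_c = 53/17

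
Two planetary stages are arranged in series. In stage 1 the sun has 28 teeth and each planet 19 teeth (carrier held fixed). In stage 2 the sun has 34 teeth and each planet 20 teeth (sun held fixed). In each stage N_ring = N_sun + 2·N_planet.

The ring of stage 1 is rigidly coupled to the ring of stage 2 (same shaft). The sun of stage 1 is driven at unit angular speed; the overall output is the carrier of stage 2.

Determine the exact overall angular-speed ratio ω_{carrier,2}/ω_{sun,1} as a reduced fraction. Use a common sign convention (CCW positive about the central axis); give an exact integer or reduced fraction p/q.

Stage 1: N_ring = 28 + 2·19 = 66
Stage 1: 28(ω_s−ω_c) = −66(ω_r−ω_c),  ω_c=0, ω_s=1
Stage 1: ω_r = 0 − (28/66)(1−0) = -14/33
  ⇒ ω_r¹/ω_s¹ = -14/33
Stage 2: N_ring = 34 + 2·20 = 74
Stage 2: 34(ω_s−ω_c) = −74(ω_r−ω_c),  ω_s=0, ω_r=1
Stage 2: 34(0−ω_c) = −74(1−ω_c)  ⇒  108ω_c = 74  ⇒  ω_c = 37/54
  ⇒ ω_c²/ω_r² = 37/54
Coupling ω_r² = ω_r¹ ⇒ overall = -14/33 × 37/54 = -259/891

-259/891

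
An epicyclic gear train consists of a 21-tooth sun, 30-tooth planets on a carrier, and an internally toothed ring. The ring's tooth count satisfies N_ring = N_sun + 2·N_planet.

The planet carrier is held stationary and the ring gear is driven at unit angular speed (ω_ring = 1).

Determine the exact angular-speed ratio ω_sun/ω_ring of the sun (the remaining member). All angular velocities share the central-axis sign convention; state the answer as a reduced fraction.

N_ring = 21 + 2·30 = 81
21(ω_s−ω_c) = −81(ω_r−ω_c),  ω_c=0, ω_r=1
ω_s = 0 − (81/21)(1−0) = -27/7
ω_s/ω_r = -27/7

-27/7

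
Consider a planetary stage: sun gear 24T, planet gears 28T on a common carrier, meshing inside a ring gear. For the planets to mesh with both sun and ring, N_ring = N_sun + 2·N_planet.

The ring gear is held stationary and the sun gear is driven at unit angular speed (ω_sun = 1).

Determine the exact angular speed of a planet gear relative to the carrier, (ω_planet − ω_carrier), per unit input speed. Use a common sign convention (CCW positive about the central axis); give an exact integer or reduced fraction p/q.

-60/91

N_ring = 24 + 2·28 = 80
24(ω_s−ω_c) = −80(ω_r−ω_c),  ω_r=0, ω_s=1
24(1−ω_c) = −80(0−ω_c)  ⇒  104ω_c = 24  ⇒  ω_c = 3/13
sun–planet: 24·(1−3/13) = −28·(ω_p−ω_c)  ⇒  ω_p−ω_c = −(24/28)·(10/13) = -60/91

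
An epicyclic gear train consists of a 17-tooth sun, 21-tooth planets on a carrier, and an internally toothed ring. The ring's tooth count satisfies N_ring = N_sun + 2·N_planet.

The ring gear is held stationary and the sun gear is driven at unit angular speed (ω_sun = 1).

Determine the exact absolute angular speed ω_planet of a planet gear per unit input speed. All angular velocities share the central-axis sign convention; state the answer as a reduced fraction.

-17/42

N_ring = 17 + 2·21 = 59
17(ω_s−ω_c) = −59(ω_r−ω_c),  ω_r=0, ω_s=1
17(1−ω_c) = −59(0−ω_c)  ⇒  76ω_c = 17  ⇒  ω_c = 17/76
sun–planet: 17·(1−17/76) = −21·(ω_p−ω_c)  ⇒  ω_p−ω_c = −(17/21)·(59/76) = -1003/1596
ω_p = 17/76 − 1003/1596 = -17/42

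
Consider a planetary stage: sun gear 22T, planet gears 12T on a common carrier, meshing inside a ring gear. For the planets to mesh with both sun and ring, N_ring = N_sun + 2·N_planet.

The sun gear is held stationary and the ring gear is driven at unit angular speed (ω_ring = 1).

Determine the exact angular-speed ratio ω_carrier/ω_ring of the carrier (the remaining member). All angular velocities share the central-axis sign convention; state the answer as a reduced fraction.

N_ring = 22 + 2·12 = 46
22(ω_s−ω_c) = −46(ω_r−ω_c),  ω_s=0, ω_r=1
22(0−ω_c) = −46(1−ω_c)  ⇒  68ω_c = 46  ⇒  ω_c = 23/34
ω_c/ω_r = 23/34

23/34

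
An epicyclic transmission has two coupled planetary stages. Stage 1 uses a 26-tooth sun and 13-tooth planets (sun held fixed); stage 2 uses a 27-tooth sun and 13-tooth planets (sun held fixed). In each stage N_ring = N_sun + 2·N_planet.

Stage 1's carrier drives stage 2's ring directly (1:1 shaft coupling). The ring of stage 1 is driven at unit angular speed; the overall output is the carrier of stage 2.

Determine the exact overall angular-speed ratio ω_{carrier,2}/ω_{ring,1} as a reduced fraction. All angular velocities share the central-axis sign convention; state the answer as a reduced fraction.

53/120

Stage 1: N_ring = 26 + 2·13 = 52
Stage 1: 26(ω_s−ω_c) = −52(ω_r−ω_c),  ω_s=0, ω_r=1
Stage 1: 26(0−ω_c) = −52(1−ω_c)  ⇒  78ω_c = 52  ⇒  ω_c = 2/3
  ⇒ ω_c¹/ω_r¹ = 2/3
Stage 2: N_ring = 27 + 2·13 = 53
Stage 2: 27(ω_s−ω_c) = −53(ω_r−ω_c),  ω_s=0, ω_r=1
Stage 2: 27(0−ω_c) = −53(1−ω_c)  ⇒  80ω_c = 53  ⇒  ω_c = 53/80
  ⇒ ω_c²/ω_r² = 53/80
Coupling ω_r² = ω_c¹ ⇒ overall = 2/3 × 53/80 = 53/120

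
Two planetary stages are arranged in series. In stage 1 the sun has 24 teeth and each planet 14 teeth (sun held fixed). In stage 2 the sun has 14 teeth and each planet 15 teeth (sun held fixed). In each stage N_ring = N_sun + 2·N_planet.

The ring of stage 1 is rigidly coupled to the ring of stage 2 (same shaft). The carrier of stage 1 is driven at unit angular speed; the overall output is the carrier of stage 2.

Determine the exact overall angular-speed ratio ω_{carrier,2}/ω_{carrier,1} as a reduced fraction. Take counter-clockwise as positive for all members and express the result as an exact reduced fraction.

418/377

Stage 1: N_ring = 24 + 2·14 = 52
Stage 1: 24(ω_s−ω_c) = −52(ω_r−ω_c),  ω_s=0, ω_c=1
Stage 1: ω_r = 1 − (24/52)(0−1) = 19/13
  ⇒ ω_r¹/ω_c¹ = 19/13
Stage 2: N_ring = 14 + 2·15 = 44
Stage 2: 14(ω_s−ω_c) = −44(ω_r−ω_c),  ω_s=0, ω_r=1
Stage 2: 14(0−ω_c) = −44(1−ω_c)  ⇒  58ω_c = 44  ⇒  ω_c = 22/29
  ⇒ ω_c²/ω_r² = 22/29
Coupling ω_r² = ω_r¹ ⇒ overall = 19/13 × 22/29 = 418/377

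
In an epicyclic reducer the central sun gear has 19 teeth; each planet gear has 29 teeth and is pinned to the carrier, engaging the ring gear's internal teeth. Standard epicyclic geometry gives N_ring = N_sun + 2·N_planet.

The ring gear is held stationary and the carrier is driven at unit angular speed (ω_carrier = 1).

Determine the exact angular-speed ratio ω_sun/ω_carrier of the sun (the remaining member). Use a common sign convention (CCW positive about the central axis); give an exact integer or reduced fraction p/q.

N_ring = 19 + 2·29 = 77
19(ω_s−ω_c) = −77(ω_r−ω_c),  ω_r=0, ω_c=1
ω_s = 1 − (77/19)(0−1) = 96/19
ω_s/ω_c = 96/19

96/19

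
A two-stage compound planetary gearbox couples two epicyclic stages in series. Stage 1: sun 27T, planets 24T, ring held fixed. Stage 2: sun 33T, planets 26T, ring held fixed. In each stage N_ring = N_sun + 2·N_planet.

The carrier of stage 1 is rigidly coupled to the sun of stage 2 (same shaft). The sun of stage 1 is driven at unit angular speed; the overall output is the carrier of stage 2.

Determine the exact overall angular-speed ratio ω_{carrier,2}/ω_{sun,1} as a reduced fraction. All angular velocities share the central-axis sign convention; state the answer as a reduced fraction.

297/4012

Stage 1: N_ring = 27 + 2·24 = 75
Stage 1: 27(ω_s−ω_c) = −75(ω_r−ω_c),  ω_r=0, ω_s=1
Stage 1: 27(1−ω_c) = −75(0−ω_c)  ⇒  102ω_c = 27  ⇒  ω_c = 9/34
  ⇒ ω_c¹/ω_s¹ = 9/34
Stage 2: N_ring = 33 + 2·26 = 85
Stage 2: 33(ω_s−ω_c) = −85(ω_r−ω_c),  ω_r=0, ω_s=1
Stage 2: 33(1−ω_c) = −85(0−ω_c)  ⇒  118ω_c = 33  ⇒  ω_c = 33/118
  ⇒ ω_c²/ω_s² = 33/118
Coupling ω_s² = ω_c¹ ⇒ overall = 9/34 × 33/118 = 297/4012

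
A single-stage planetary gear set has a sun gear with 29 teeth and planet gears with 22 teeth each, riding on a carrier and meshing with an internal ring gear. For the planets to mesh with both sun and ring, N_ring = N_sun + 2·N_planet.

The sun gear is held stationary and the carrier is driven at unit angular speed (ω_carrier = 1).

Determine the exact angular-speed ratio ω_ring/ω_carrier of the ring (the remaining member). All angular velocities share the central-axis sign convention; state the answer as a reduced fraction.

102/73

N_ring = 29 + 2·22 = 73
29(ω_s−ω_c) = −73(ω_r−ω_c),  ω_s=0, ω_c=1
ω_r = 1 − (29/73)(0−1) = 102/73
ω_r/ω_c = 102/73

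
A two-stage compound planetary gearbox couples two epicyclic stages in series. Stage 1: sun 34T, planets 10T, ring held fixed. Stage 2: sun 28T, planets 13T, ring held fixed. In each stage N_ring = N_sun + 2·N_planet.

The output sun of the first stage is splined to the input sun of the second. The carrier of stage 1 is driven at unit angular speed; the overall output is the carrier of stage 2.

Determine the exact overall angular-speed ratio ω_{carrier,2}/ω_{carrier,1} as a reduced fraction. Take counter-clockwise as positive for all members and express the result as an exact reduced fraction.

616/697

Stage 1: N_ring = 34 + 2·10 = 54
Stage 1: 34(ω_s−ω_c) = −54(ω_r−ω_c),  ω_r=0, ω_c=1
Stage 1: ω_s = 1 − (54/34)(0−1) = 44/17
  ⇒ ω_s¹/ω_c¹ = 44/17
Stage 2: N_ring = 28 + 2·13 = 54
Stage 2: 28(ω_s−ω_c) = −54(ω_r−ω_c),  ω_r=0, ω_s=1
Stage 2: 28(1−ω_c) = −54(0−ω_c)  ⇒  82ω_c = 28  ⇒  ω_c = 14/41
  ⇒ ω_c²/ω_s² = 14/41
Coupling ω_s² = ω_s¹ ⇒ overall = 44/17 × 14/41 = 616/697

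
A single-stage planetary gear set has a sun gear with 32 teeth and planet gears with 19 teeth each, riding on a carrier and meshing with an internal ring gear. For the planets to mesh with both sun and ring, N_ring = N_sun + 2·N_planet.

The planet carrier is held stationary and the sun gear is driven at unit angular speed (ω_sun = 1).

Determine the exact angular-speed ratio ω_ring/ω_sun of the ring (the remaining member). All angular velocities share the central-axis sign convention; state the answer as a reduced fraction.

N_ring = 32 + 2·19 = 70
32(ω_s−ω_c) = −70(ω_r−ω_c),  ω_c=0, ω_s=1
ω_r = 0 − (32/70)(1−0) = -16/35
ω_r/ω_s = -16/35

-16/35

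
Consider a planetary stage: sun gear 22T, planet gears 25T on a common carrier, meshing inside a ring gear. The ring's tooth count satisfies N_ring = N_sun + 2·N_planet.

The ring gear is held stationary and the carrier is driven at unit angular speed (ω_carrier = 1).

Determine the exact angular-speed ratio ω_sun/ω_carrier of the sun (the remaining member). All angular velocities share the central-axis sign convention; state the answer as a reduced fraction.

N_ring = 22 + 2·25 = 72
22(ω_s−ω_c) = −72(ω_r−ω_c),  ω_r=0, ω_c=1
ω_s = 1 − (72/22)(0−1) = 47/11
ω_s/ω_c = 47/11

47/11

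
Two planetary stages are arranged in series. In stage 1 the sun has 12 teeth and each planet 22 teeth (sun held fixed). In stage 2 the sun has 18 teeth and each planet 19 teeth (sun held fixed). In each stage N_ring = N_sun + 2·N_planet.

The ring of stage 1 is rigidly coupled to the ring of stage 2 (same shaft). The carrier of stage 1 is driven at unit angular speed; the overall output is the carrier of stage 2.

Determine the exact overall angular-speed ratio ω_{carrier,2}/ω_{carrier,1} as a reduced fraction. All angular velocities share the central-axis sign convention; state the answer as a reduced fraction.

Stage 1: N_ring = 12 + 2·22 = 56
Stage 1: 12(ω_s−ω_c) = −56(ω_r−ω_c),  ω_s=0, ω_c=1
Stage 1: ω_r = 1 − (12/56)(0−1) = 17/14
  ⇒ ω_r¹/ω_c¹ = 17/14
Stage 2: N_ring = 18 + 2·19 = 56
Stage 2: 18(ω_s−ω_c) = −56(ω_r−ω_c),  ω_s=0, ω_r=1
Stage 2: 18(0−ω_c) = −56(1−ω_c)  ⇒  74ω_c = 56  ⇒  ω_c = 28/37
  ⇒ ω_c²/ω_r² = 28/37
Coupling ω_r² = ω_r¹ ⇒ overall = 17/14 × 28/37 = 34/37

34/37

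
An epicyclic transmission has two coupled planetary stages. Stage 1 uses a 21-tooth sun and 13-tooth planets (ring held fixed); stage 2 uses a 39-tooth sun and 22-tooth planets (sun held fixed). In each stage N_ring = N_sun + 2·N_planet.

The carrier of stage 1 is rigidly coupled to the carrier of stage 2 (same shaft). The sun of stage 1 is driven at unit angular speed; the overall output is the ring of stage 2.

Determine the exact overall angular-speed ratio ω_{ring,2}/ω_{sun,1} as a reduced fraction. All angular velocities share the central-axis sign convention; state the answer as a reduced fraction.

Stage 1: N_ring = 21 + 2·13 = 47
Stage 1: 21(ω_s−ω_c) = −47(ω_r−ω_c),  ω_r=0, ω_s=1
Stage 1: 21(1−ω_c) = −47(0−ω_c)  ⇒  68ω_c = 21  ⇒  ω_c = 21/68
  ⇒ ω_c¹/ω_s¹ = 21/68
Stage 2: N_ring = 39 + 2·22 = 83
Stage 2: 39(ω_s−ω_c) = −83(ω_r−ω_c),  ω_s=0, ω_c=1
Stage 2: ω_r = 1 − (39/83)(0−1) = 122/83
  ⇒ ω_r²/ω_c² = 122/83
Coupling ω_c² = ω_c¹ ⇒ overall = 21/68 × 122/83 = 1281/2822

1281/2822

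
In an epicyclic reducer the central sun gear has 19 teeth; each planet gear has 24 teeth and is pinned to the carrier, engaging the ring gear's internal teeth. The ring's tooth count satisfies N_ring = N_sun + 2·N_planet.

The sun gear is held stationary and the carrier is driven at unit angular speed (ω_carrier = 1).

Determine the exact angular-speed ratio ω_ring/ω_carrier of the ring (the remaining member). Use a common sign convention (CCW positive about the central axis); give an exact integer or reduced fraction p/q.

86/67

N_ring = 19 + 2·24 = 67
19(ω_s−ω_c) = −67(ω_r−ω_c),  ω_s=0, ω_c=1
ω_r = 1 − (19/67)(0−1) = 86/67
ω_r/ω_c = 86/67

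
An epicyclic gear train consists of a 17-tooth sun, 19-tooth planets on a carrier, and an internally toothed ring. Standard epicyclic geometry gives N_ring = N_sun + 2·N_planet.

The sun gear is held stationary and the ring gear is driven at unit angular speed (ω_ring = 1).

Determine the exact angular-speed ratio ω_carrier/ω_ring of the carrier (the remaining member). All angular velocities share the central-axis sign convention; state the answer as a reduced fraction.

N_ring = 17 + 2·19 = 55
17(ω_s−ω_c) = −55(ω_r−ω_c),  ω_s=0, ω_r=1
17(0−ω_c) = −55(1−ω_c)  ⇒  72ω_c = 55  ⇒  ω_c = 55/72
ω_c/ω_r = 55/72

55/72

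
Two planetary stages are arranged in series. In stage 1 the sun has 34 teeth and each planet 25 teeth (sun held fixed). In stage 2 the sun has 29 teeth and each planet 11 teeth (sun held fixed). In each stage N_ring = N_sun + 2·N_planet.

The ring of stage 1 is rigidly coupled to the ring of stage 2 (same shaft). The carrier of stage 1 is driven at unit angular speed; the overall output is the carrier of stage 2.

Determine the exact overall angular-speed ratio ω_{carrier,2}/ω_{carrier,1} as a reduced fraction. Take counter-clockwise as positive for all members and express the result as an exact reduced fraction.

Stage 1: N_ring = 34 + 2·25 = 84
Stage 1: 34(ω_s−ω_c) = −84(ω_r−ω_c),  ω_s=0, ω_c=1
Stage 1: ω_r = 1 − (34/84)(0−1) = 59/42
  ⇒ ω_r¹/ω_c¹ = 59/42
Stage 2: N_ring = 29 + 2·11 = 51
Stage 2: 29(ω_s−ω_c) = −51(ω_r−ω_c),  ω_s=0, ω_r=1
Stage 2: 29(0−ω_c) = −51(1−ω_c)  ⇒  80ω_c = 51  ⇒  ω_c = 51/80
  ⇒ ω_c²/ω_r² = 51/80
Coupling ω_r² = ω_r¹ ⇒ overall = 59/42 × 51/80 = 1003/1120

1003/1120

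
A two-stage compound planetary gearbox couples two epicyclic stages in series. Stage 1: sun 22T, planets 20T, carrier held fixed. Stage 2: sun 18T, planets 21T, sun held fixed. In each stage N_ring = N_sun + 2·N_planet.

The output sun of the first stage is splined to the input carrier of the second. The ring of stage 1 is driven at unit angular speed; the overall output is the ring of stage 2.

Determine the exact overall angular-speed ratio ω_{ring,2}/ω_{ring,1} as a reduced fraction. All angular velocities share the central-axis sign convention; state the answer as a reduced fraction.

Stage 1: N_ring = 22 + 2·20 = 62
Stage 1: 22(ω_s−ω_c) = −62(ω_r−ω_c),  ω_c=0, ω_r=1
Stage 1: ω_s = 0 − (62/22)(1−0) = -31/11
  ⇒ ω_s¹/ω_r¹ = -31/11
Stage 2: N_ring = 18 + 2·21 = 60
Stage 2: 18(ω_s−ω_c) = −60(ω_r−ω_c),  ω_s=0, ω_c=1
Stage 2: ω_r = 1 − (18/60)(0−1) = 13/10
  ⇒ ω_r²/ω_c² = 13/10
Coupling ω_c² = ω_s¹ ⇒ overall = -31/11 × 13/10 = -403/110

-403/110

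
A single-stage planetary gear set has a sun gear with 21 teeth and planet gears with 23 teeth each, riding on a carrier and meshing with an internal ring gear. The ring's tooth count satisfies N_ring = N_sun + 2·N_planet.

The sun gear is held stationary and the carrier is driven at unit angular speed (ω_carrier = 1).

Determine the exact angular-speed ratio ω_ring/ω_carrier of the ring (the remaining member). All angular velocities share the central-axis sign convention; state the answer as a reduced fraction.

N_ring = 21 + 2·23 = 67
21(ω_s−ω_c) = −67(ω_r−ω_c),  ω_s=0, ω_c=1
ω_r = 1 − (21/67)(0−1) = 88/67
ω_r/ω_c = 88/67

88/67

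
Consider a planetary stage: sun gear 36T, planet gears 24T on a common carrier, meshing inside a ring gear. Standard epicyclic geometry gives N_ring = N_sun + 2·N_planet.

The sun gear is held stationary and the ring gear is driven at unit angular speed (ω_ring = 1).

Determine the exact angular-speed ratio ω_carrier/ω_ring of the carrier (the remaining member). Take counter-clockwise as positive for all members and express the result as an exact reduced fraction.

N_ring = 36 + 2·24 = 84
36(ω_s−ω_c) = −84(ω_r−ω_c),  ω_s=0, ω_r=1
36(0−ω_c) = −84(1−ω_c)  ⇒  120ω_c = 84  ⇒  ω_c = 7/10
ω_c/ω_r = 7/10

7/10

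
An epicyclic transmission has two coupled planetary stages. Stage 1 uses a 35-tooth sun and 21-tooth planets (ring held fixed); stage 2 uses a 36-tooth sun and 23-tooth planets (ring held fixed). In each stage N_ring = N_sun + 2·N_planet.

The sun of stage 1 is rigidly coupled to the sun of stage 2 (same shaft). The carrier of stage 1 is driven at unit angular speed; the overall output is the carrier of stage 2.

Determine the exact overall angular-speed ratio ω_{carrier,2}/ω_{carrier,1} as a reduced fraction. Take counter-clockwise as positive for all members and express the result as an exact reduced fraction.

288/295

Stage 1: N_ring = 35 + 2·21 = 77
Stage 1: 35(ω_s−ω_c) = −77(ω_r−ω_c),  ω_r=0, ω_c=1
Stage 1: ω_s = 1 − (77/35)(0−1) = 16/5
  ⇒ ω_s¹/ω_c¹ = 16/5
Stage 2: N_ring = 36 + 2·23 = 82
Stage 2: 36(ω_s−ω_c) = −82(ω_r−ω_c),  ω_r=0, ω_s=1
Stage 2: 36(1−ω_c) = −82(0−ω_c)  ⇒  118ω_c = 36  ⇒  ω_c = 18/59
  ⇒ ω_c²/ω_s² = 18/59
Coupling ω_s² = ω_s¹ ⇒ overall = 16/5 × 18/59 = 288/295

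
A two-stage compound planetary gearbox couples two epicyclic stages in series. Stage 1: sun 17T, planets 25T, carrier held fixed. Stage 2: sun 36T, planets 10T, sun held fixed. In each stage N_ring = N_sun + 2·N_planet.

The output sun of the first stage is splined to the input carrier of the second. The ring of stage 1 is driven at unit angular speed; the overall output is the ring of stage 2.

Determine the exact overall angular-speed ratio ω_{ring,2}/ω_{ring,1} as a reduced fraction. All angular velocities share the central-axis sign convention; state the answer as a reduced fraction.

Stage 1: N_ring = 17 + 2·25 = 67
Stage 1: 17(ω_s−ω_c) = −67(ω_r−ω_c),  ω_c=0, ω_r=1
Stage 1: ω_s = 0 − (67/17)(1−0) = -67/17
  ⇒ ω_s¹/ω_r¹ = -67/17
Stage 2: N_ring = 36 + 2·10 = 56
Stage 2: 36(ω_s−ω_c) = −56(ω_r−ω_c),  ω_s=0, ω_c=1
Stage 2: ω_r = 1 − (36/56)(0−1) = 23/14
  ⇒ ω_r²/ω_c² = 23/14
Coupling ω_c² = ω_s¹ ⇒ overall = -67/17 × 23/14 = -1541/238

-1541/238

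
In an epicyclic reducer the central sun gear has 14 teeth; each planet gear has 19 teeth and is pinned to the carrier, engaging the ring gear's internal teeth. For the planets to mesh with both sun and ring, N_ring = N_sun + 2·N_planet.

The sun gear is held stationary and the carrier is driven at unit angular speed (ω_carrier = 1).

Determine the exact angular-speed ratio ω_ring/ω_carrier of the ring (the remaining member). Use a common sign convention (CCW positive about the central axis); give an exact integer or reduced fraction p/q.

N_ring = 14 + 2·19 = 52
14(ω_s−ω_c) = −52(ω_r−ω_c),  ω_s=0, ω_c=1
ω_r = 1 − (14/52)(0−1) = 33/26
ω_r/ω_c = 33/26

33/26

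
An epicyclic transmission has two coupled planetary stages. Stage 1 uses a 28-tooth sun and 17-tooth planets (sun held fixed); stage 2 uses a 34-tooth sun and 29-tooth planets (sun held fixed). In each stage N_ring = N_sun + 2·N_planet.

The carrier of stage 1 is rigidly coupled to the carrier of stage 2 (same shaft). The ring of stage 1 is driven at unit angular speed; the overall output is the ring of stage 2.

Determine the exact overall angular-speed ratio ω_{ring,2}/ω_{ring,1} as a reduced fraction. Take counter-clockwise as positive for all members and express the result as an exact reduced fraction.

Stage 1: N_ring = 28 + 2·17 = 62
Stage 1: 28(ω_s−ω_c) = −62(ω_r−ω_c),  ω_s=0, ω_r=1
Stage 1: 28(0−ω_c) = −62(1−ω_c)  ⇒  90ω_c = 62  ⇒  ω_c = 31/45
  ⇒ ω_c¹/ω_r¹ = 31/45
Stage 2: N_ring = 34 + 2·29 = 92
Stage 2: 34(ω_s−ω_c) = −92(ω_r−ω_c),  ω_s=0, ω_c=1
Stage 2: ω_r = 1 − (34/92)(0−1) = 63/46
  ⇒ ω_r²/ω_c² = 63/46
Coupling ω_c² = ω_c¹ ⇒ overall = 31/45 × 63/46 = 217/230

217/230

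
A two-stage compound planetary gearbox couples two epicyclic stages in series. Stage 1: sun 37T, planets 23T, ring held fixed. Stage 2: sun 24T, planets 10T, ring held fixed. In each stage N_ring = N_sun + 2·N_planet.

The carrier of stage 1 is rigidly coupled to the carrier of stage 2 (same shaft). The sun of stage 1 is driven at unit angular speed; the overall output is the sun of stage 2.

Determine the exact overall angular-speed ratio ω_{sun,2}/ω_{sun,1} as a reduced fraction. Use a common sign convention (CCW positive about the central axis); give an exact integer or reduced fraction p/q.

629/720

Stage 1: N_ring = 37 + 2·23 = 83
Stage 1: 37(ω_s−ω_c) = −83(ω_r−ω_c),  ω_r=0, ω_s=1
Stage 1: 37(1−ω_c) = −83(0−ω_c)  ⇒  120ω_c = 37  ⇒  ω_c = 37/120
  ⇒ ω_c¹/ω_s¹ = 37/120
Stage 2: N_ring = 24 + 2·10 = 44
Stage 2: 24(ω_s−ω_c) = −44(ω_r−ω_c),  ω_r=0, ω_c=1
Stage 2: ω_s = 1 − (44/24)(0−1) = 17/6
  ⇒ ω_s²/ω_c² = 17/6
Coupling ω_c² = ω_c¹ ⇒ overall = 37/120 × 17/6 = 629/720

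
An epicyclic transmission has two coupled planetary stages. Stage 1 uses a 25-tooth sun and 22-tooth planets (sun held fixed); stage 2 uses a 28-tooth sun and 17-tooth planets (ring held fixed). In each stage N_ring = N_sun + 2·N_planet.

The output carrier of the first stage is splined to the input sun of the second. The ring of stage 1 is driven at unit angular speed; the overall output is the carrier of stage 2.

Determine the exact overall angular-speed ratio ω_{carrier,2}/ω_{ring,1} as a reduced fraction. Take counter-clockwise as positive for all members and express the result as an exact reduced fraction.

161/705

Stage 1: N_ring = 25 + 2·22 = 69
Stage 1: 25(ω_s−ω_c) = −69(ω_r−ω_c),  ω_s=0, ω_r=1
Stage 1: 25(0−ω_c) = −69(1−ω_c)  ⇒  94ω_c = 69  ⇒  ω_c = 69/94
  ⇒ ω_c¹/ω_r¹ = 69/94
Stage 2: N_ring = 28 + 2·17 = 62
Stage 2: 28(ω_s−ω_c) = −62(ω_r−ω_c),  ω_r=0, ω_s=1
Stage 2: 28(1−ω_c) = −62(0−ω_c)  ⇒  90ω_c = 28  ⇒  ω_c = 14/45
  ⇒ ω_c²/ω_s² = 14/45
Coupling ω_s² = ω_c¹ ⇒ overall = 69/94 × 14/45 = 161/705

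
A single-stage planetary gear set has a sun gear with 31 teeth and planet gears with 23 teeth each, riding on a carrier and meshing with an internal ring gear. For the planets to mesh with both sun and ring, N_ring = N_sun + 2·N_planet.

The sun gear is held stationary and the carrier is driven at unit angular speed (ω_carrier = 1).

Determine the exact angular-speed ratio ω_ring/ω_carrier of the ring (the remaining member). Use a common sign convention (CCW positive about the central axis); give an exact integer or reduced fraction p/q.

108/77

N_ring = 31 + 2·23 = 77
31(ω_s−ω_c) = −77(ω_r−ω_c),  ω_s=0, ω_c=1
ω_r = 1 − (31/77)(0−1) = 108/77
ω_r/ω_c = 108/77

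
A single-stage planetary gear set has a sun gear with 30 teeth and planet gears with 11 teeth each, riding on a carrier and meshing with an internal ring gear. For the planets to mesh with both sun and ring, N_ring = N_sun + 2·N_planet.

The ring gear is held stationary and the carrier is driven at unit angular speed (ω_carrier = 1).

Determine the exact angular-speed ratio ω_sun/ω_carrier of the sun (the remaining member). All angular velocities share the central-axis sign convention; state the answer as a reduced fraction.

N_ring = 30 + 2·11 = 52
30(ω_s−ω_c) = −52(ω_r−ω_c),  ω_r=0, ω_c=1
ω_s = 1 − (52/30)(0−1) = 41/15
ω_s/ω_c = 41/15

41/15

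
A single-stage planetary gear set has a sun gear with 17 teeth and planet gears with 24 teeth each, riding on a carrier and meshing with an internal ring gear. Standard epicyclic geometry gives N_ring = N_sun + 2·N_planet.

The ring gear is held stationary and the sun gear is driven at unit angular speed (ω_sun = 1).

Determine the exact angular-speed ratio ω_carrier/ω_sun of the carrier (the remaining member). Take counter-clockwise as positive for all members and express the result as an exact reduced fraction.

17/82

N_ring = 17 + 2·24 = 65
17(ω_s−ω_c) = −65(ω_r−ω_c),  ω_r=0, ω_s=1
17(1−ω_c) = −65(0−ω_c)  ⇒  82ω_c = 17  ⇒  ω_c = 17/82
ω_c/ω_s = 17/82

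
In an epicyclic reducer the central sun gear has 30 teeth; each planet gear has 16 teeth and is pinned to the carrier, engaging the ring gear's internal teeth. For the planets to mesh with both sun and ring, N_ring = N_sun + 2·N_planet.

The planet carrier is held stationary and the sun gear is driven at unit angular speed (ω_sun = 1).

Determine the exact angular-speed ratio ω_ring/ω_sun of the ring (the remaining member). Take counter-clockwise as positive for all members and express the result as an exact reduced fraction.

-15/31

N_ring = 30 + 2·16 = 62
30(ω_s−ω_c) = −62(ω_r−ω_c),  ω_c=0, ω_s=1
ω_r = 0 − (30/62)(1−0) = -15/31
ω_r/ω_s = -15/31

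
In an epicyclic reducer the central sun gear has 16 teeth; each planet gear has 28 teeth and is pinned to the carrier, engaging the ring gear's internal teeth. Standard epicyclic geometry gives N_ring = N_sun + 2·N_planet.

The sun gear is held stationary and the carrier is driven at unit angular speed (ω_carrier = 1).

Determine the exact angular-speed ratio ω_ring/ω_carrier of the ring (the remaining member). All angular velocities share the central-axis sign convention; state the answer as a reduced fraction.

11/9

N_ring = 16 + 2·28 = 72
16(ω_s−ω_c) = −72(ω_r−ω_c),  ω_s=0, ω_c=1
ω_r = 1 − (16/72)(0−1) = 11/9
ω_r/ω_c = 11/9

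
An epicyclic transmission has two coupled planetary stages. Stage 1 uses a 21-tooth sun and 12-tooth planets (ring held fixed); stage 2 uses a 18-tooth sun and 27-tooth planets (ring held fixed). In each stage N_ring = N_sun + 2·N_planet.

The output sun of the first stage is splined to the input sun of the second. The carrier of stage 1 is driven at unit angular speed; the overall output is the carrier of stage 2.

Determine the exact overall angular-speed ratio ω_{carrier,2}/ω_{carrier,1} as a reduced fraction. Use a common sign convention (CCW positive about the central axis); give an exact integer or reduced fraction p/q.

Stage 1: N_ring = 21 + 2·12 = 45
Stage 1: 21(ω_s−ω_c) = −45(ω_r−ω_c),  ω_r=0, ω_c=1
Stage 1: ω_s = 1 − (45/21)(0−1) = 22/7
  ⇒ ω_s¹/ω_c¹ = 22/7
Stage 2: N_ring = 18 + 2·27 = 72
Stage 2: 18(ω_s−ω_c) = −72(ω_r−ω_c),  ω_r=0, ω_s=1
Stage 2: 18(1−ω_c) = −72(0−ω_c)  ⇒  90ω_c = 18  ⇒  ω_c = 1/5
  ⇒ ω_c²/ω_s² = 1/5
Coupling ω_s² = ω_s¹ ⇒ overall = 22/7 × 1/5 = 22/35

22/35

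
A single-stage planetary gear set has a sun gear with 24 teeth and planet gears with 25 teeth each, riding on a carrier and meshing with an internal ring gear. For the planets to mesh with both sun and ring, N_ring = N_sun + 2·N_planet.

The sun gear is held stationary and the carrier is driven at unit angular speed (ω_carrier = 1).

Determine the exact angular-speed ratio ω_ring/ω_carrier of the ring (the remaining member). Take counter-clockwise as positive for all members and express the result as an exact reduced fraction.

49/37

N_ring = 24 + 2·25 = 74
24(ω_s−ω_c) = −74(ω_r−ω_c),  ω_s=0, ω_c=1
ω_r = 1 − (24/74)(0−1) = 49/37
ω_r/ω_c = 49/37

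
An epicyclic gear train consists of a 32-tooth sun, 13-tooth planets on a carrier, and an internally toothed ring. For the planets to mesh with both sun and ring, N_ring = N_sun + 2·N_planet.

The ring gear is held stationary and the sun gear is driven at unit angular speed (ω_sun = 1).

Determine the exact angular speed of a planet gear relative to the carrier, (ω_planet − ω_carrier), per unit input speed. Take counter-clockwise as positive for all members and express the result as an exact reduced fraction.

-928/585

N_ring = 32 + 2·13 = 58
32(ω_s−ω_c) = −58(ω_r−ω_c),  ω_r=0, ω_s=1
32(1−ω_c) = −58(0−ω_c)  ⇒  90ω_c = 32  ⇒  ω_c = 16/45
sun–planet: 32·(1−16/45) = −13·(ω_p−ω_c)  ⇒  ω_p−ω_c = −(32/13)·(29/45) = -928/585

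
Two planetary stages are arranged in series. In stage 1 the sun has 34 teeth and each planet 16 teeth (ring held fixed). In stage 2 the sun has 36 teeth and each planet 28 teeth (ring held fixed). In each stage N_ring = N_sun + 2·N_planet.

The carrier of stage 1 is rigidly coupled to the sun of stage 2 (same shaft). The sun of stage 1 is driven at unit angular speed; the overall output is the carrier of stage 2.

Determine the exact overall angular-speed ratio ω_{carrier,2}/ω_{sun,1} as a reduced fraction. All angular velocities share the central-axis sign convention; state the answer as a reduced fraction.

Stage 1: N_ring = 34 + 2·16 = 66
Stage 1: 34(ω_s−ω_c) = −66(ω_r−ω_c),  ω_r=0, ω_s=1
Stage 1: 34(1−ω_c) = −66(0−ω_c)  ⇒  100ω_c = 34  ⇒  ω_c = 17/50
  ⇒ ω_c¹/ω_s¹ = 17/50
Stage 2: N_ring = 36 + 2·28 = 92
Stage 2: 36(ω_s−ω_c) = −92(ω_r−ω_c),  ω_r=0, ω_s=1
Stage 2: 36(1−ω_c) = −92(0−ω_c)  ⇒  128ω_c = 36  ⇒  ω_c = 9/32
  ⇒ ω_c²/ω_s² = 9/32
Coupling ω_s² = ω_c¹ ⇒ overall = 17/50 × 9/32 = 153/1600

153/1600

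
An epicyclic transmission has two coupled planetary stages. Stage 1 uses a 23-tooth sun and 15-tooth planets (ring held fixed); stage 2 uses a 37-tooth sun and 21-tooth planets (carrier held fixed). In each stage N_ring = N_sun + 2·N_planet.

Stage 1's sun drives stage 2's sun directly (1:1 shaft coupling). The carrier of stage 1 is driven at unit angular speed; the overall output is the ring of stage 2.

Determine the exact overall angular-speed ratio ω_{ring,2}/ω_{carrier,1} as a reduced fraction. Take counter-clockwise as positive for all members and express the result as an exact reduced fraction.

-2812/1817

Stage 1: N_ring = 23 + 2·15 = 53
Stage 1: 23(ω_s−ω_c) = −53(ω_r−ω_c),  ω_r=0, ω_c=1
Stage 1: ω_s = 1 − (53/23)(0−1) = 76/23
  ⇒ ω_s¹/ω_c¹ = 76/23
Stage 2: N_ring = 37 + 2·21 = 79
Stage 2: 37(ω_s−ω_c) = −79(ω_r−ω_c),  ω_c=0, ω_s=1
Stage 2: ω_r = 0 − (37/79)(1−0) = -37/79
  ⇒ ω_r²/ω_s² = -37/79
Coupling ω_s² = ω_s¹ ⇒ overall = 76/23 × -37/79 = -2812/1817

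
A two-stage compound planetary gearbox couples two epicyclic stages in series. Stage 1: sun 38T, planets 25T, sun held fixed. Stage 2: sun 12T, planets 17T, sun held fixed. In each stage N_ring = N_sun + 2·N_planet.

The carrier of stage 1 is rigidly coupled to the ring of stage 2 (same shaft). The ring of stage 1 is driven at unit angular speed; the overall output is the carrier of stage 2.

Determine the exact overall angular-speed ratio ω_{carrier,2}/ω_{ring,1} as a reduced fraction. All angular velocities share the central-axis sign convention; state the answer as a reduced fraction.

Stage 1: N_ring = 38 + 2·25 = 88
Stage 1: 38(ω_s−ω_c) = −88(ω_r−ω_c),  ω_s=0, ω_r=1
Stage 1: 38(0−ω_c) = −88(1−ω_c)  ⇒  126ω_c = 88  ⇒  ω_c = 44/63
  ⇒ ω_c¹/ω_r¹ = 44/63
Stage 2: N_ring = 12 + 2·17 = 46
Stage 2: 12(ω_s−ω_c) = −46(ω_r−ω_c),  ω_s=0, ω_r=1
Stage 2: 12(0−ω_c) = −46(1−ω_c)  ⇒  58ω_c = 46  ⇒  ω_c = 23/29
  ⇒ ω_c²/ω_r² = 23/29
Coupling ω_r² = ω_c¹ ⇒ overall = 44/63 × 23/29 = 1012/1827

1012/1827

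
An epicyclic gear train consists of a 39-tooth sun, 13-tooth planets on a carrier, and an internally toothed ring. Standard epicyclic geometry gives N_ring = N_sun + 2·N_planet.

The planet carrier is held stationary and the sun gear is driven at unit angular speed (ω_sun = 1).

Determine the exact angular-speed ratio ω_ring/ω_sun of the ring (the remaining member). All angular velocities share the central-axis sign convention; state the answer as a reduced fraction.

-3/5

N_ring = 39 + 2·13 = 65
39(ω_s−ω_c) = −65(ω_r−ω_c),  ω_c=0, ω_s=1
ω_r = 0 − (39/65)(1−0) = -3/5
ω_r/ω_s = -3/5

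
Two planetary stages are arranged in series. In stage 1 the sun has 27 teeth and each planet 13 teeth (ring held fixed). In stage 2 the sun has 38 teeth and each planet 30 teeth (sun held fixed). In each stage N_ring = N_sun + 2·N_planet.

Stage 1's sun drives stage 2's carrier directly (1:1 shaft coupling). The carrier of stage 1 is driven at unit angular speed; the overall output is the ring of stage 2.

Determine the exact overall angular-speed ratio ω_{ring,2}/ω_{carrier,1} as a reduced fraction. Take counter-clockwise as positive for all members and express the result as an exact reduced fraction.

5440/1323

Stage 1: N_ring = 27 + 2·13 = 53
Stage 1: 27(ω_s−ω_c) = −53(ω_r−ω_c),  ω_r=0, ω_c=1
Stage 1: ω_s = 1 − (53/27)(0−1) = 80/27
  ⇒ ω_s¹/ω_c¹ = 80/27
Stage 2: N_ring = 38 + 2·30 = 98
Stage 2: 38(ω_s−ω_c) = −98(ω_r−ω_c),  ω_s=0, ω_c=1
Stage 2: ω_r = 1 − (38/98)(0−1) = 68/49
  ⇒ ω_r²/ω_c² = 68/49
Coupling ω_c² = ω_s¹ ⇒ overall = 80/27 × 68/49 = 5440/1323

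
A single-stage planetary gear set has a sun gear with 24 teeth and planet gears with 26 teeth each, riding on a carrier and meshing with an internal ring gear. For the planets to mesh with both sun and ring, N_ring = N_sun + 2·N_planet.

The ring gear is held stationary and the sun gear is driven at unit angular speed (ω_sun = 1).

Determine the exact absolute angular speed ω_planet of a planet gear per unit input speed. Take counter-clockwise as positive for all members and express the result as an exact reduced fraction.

N_ring = 24 + 2·26 = 76
24(ω_s−ω_c) = −76(ω_r−ω_c),  ω_r=0, ω_s=1
24(1−ω_c) = −76(0−ω_c)  ⇒  100ω_c = 24  ⇒  ω_c = 6/25
sun–planet: 24·(1−6/25) = −26·(ω_p−ω_c)  ⇒  ω_p−ω_c = −(24/26)·(19/25) = -228/325
ω_p = 6/25 − 228/325 = -6/13

-6/13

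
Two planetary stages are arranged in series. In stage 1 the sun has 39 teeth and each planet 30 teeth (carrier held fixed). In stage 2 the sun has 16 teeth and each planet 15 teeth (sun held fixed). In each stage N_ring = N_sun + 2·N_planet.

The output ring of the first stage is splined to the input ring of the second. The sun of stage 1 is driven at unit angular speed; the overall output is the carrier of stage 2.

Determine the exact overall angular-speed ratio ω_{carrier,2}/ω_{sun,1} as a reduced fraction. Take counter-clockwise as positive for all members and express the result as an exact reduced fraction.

-299/1023

Stage 1: N_ring = 39 + 2·30 = 99
Stage 1: 39(ω_s−ω_c) = −99(ω_r−ω_c),  ω_c=0, ω_s=1
Stage 1: ω_r = 0 − (39/99)(1−0) = -13/33
  ⇒ ω_r¹/ω_s¹ = -13/33
Stage 2: N_ring = 16 + 2·15 = 46
Stage 2: 16(ω_s−ω_c) = −46(ω_r−ω_c),  ω_s=0, ω_r=1
Stage 2: 16(0−ω_c) = −46(1−ω_c)  ⇒  62ω_c = 46  ⇒  ω_c = 23/31
  ⇒ ω_c²/ω_r² = 23/31
Coupling ω_r² = ω_r¹ ⇒ overall = -13/33 × 23/31 = -299/1023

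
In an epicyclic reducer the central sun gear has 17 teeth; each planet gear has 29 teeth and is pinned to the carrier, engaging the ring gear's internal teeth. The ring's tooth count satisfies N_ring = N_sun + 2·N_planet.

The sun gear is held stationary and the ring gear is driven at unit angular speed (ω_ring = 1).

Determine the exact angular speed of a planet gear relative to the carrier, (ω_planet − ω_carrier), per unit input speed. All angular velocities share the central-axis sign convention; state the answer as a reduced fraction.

1275/2668

N_ring = 17 + 2·29 = 75
17(ω_s−ω_c) = −75(ω_r−ω_c),  ω_s=0, ω_r=1
17(0−ω_c) = −75(1−ω_c)  ⇒  92ω_c = 75  ⇒  ω_c = 75/92
sun–planet: 17·(0−75/92) = −29·(ω_p−ω_c)  ⇒  ω_p−ω_c = −(17/29)·(-75/92) = 1275/2668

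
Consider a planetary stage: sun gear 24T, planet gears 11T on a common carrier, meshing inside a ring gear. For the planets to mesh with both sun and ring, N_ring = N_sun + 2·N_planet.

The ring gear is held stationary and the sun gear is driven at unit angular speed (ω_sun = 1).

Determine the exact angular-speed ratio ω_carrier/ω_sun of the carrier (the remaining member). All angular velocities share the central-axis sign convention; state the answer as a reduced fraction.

N_ring = 24 + 2·11 = 46
24(ω_s−ω_c) = −46(ω_r−ω_c),  ω_r=0, ω_s=1
24(1−ω_c) = −46(0−ω_c)  ⇒  70ω_c = 24  ⇒  ω_c = 12/35
ω_c/ω_s = 12/35

12/35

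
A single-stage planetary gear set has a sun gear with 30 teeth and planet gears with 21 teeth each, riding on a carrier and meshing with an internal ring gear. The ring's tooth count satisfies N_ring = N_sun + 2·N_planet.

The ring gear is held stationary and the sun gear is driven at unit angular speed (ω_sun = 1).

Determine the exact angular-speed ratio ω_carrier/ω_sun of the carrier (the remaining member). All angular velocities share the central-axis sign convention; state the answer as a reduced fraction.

5/17

N_ring = 30 + 2·21 = 72
30(ω_s−ω_c) = −72(ω_r−ω_c),  ω_r=0, ω_s=1
30(1−ω_c) = −72(0−ω_c)  ⇒  102ω_c = 30  ⇒  ω_c = 5/17
ω_c/ω_s = 5/17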